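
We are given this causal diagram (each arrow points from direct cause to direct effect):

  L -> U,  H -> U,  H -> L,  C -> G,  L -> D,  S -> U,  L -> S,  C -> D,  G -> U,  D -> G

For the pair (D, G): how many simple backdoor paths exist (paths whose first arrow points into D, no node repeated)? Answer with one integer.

A backdoor path from D to G is any simple undirected path whose first edge points into D (i.e. leaves D via a parent).
Parents of D: {C, L}.
Enumerating:
  P1: D <- C -> G
  P2: D <- L <- H -> U <- G
  P3: D <- L -> S -> U <- G
  P4: D <- L -> U <- G
That exhausts the simple backdoor paths. Count: 4.

4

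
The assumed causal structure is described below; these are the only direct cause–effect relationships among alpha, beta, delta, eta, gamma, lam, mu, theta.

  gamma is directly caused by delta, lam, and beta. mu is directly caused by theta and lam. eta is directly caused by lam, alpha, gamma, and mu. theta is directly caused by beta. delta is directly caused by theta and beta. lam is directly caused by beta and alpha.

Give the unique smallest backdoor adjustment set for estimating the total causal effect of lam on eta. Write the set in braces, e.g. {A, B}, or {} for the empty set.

{alpha, beta}

Variables eligible for adjustment (non-descendants of lam, excluding lam and eta): {alpha, beta, delta, theta}.
Backdoor paths from lam to eta:
  P1: lam <- beta -> theta -> delta -> gamma -> eta
  P2: lam <- beta -> theta -> mu -> eta
  P3: lam <- beta -> delta <- theta -> mu -> eta
  P4: lam <- beta -> delta -> gamma -> eta
  P5: lam <- beta -> gamma <- delta <- theta -> mu -> eta
  P6: lam <- beta -> gamma -> eta
  P7: lam <- alpha -> eta
The empty set is not sufficient: P1 (lam <- beta -> theta -> delta -> gamma -> eta) has no collider blocking it and no conditioned non-collider, so it is open.
Try {alpha, beta}:
  P1: blocked at fork node beta ∈ conditioning set.
  P2: blocked at fork node beta ∈ conditioning set.
  P3: blocked at fork node beta ∈ conditioning set.
  P4: blocked at fork node beta ∈ conditioning set.
  P5: blocked at fork node beta ∈ conditioning set.
  P6: blocked at fork node beta ∈ conditioning set.
  P7: blocked at fork node alpha ∈ conditioning set.
{alpha, beta} contains no descendant of lam and blocks every backdoor path.
Every element of {alpha, beta} is needed (dropping alpha leaves P7 open; dropping beta leaves P1 open), so no proper subset is valid.
Among all size-2 subsets of the eligible variables, only {alpha, beta} blocks every backdoor path, so it is the unique smallest valid adjustment set.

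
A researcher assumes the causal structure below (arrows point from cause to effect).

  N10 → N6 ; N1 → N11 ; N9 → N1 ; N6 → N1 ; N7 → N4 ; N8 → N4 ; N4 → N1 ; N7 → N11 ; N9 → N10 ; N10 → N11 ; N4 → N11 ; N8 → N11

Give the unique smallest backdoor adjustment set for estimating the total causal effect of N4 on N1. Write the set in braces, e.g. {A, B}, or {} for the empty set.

{}

Variables eligible for adjustment (non-descendants of N4, excluding N4 and N1): {N10, N6, N7, N8, N9}.
Backdoor paths from N4 to N1:
  P1: N4 <- N7 -> N11 <- N10 <- N9 -> N1
  P2: N4 <- N7 -> N11 <- N10 -> N6 -> N1
  P3: N4 <- N7 -> N11 <- N1
  P4: N4 <- N8 -> N11 <- N10 <- N9 -> N1
  P5: N4 <- N8 -> N11 <- N10 -> N6 -> N1
  P6: N4 <- N8 -> N11 <- N1
Each backdoor path contains an unconditioned collider, so every path is already blocked with the empty conditioning set:
  P1: blocked at collider N11 (neither it nor any descendant is in the conditioning set).
  P2: blocked at collider N11 (neither it nor any descendant is in the conditioning set).
  P3: blocked at collider N11 (neither it nor any descendant is in the conditioning set).
  P4: blocked at collider N11 (neither it nor any descendant is in the conditioning set).
  P5: blocked at collider N11 (neither it nor any descendant is in the conditioning set).
  P6: blocked at collider N11 (neither it nor any descendant is in the conditioning set).
The empty set is therefore the unique smallest valid set.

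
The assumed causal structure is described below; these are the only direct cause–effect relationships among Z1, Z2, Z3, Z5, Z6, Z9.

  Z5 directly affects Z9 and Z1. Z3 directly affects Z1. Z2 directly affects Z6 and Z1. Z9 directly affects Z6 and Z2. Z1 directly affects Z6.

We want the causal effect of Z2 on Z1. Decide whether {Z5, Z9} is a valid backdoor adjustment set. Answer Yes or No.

Backdoor paths from Z2 to Z1 (paths whose first edge points into Z2):
  P1: Z2 <- Z9 <- Z5 -> Z1
  P2: Z2 <- Z9 -> Z6 <- Z1
Condition 1 (no descendant of Z2 in the set): holds — descendants of Z2 are {Z1, Z6}; none are in {Z5, Z9}.
Condition 2 (every backdoor path blocked by {Z5, Z9}):
  P1: blocked at chain node Z9 ∈ conditioning set.
  P2: blocked at fork node Z9 ∈ conditioning set.
{Z5, Z9} satisfies the backdoor criterion.

Yes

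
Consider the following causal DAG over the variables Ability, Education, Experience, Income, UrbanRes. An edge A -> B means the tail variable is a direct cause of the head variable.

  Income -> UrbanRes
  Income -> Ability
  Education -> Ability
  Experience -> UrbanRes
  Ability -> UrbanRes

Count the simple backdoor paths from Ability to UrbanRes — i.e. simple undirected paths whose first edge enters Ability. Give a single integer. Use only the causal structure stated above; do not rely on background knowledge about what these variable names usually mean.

1

A backdoor path from Ability to UrbanRes is any simple undirected path whose first edge points into Ability (i.e. leaves Ability via a parent).
Parents of Ability: {Education, Income}.
Enumerating:
  P1: Ability <- Income -> UrbanRes
That exhausts the simple backdoor paths. Count: 1.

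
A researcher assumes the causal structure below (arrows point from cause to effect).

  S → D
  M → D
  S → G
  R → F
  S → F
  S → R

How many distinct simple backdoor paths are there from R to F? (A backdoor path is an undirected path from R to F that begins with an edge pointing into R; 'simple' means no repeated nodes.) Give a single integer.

A backdoor path from R to F is any simple undirected path whose first edge points into R (i.e. leaves R via a parent).
Parents of R: {S}.
Enumerating:
  P1: R <- S -> F
That exhausts the simple backdoor paths. Count: 1.

1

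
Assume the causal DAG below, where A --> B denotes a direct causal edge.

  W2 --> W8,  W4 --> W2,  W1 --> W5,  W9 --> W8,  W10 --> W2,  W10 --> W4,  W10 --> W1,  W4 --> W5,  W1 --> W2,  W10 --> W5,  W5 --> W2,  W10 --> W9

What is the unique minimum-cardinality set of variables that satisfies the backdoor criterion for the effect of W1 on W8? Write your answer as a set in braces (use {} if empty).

Variables eligible for adjustment (non-descendants of W1, excluding W1 and W8): {W10, W4, W9}.
Backdoor paths from W1 to W8:
  P1: W1 <- W10 -> W4 -> W5 -> W2 -> W8
  P2: W1 <- W10 -> W4 -> W2 -> W8
  P3: W1 <- W10 -> W9 -> W8
  P4: W1 <- W10 -> W5 <- W4 -> W2 -> W8
  P5: W1 <- W10 -> W5 -> W2 -> W8
  P6: W1 <- W10 -> W2 -> W8
The empty set is not sufficient: P1 (W1 <- W10 -> W4 -> W5 -> W2 -> W8) has no collider blocking it and no conditioned non-collider, so it is open.
Try {W10}:
  P1: blocked at fork node W10 ∈ conditioning set.
  P2: blocked at fork node W10 ∈ conditioning set.
  P3: blocked at fork node W10 ∈ conditioning set.
  P4: blocked at fork node W10 ∈ conditioning set.
  P5: blocked at fork node W10 ∈ conditioning set.
  P6: blocked at fork node W10 ∈ conditioning set.
{W10} contains no descendant of W1 and blocks every backdoor path.
No other singleton works — e.g. {W4} leaves P3 open — so {W10} is the unique smallest valid adjustment set.

{W10}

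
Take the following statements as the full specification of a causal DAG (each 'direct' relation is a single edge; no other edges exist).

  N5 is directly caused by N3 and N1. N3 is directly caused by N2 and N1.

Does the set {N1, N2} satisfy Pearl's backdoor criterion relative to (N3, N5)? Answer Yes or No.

Backdoor paths from N3 to N5 (paths whose first edge points into N3):
  P1: N3 <- N1 -> N5
Condition 1 (no descendant of N3 in the set): holds — descendants of N3 are {N5}; none are in {N1, N2}.
Condition 2 (every backdoor path blocked by {N1, N2}):
  P1: blocked at fork node N1 ∈ conditioning set.
{N1, N2} satisfies the backdoor criterion.

Yes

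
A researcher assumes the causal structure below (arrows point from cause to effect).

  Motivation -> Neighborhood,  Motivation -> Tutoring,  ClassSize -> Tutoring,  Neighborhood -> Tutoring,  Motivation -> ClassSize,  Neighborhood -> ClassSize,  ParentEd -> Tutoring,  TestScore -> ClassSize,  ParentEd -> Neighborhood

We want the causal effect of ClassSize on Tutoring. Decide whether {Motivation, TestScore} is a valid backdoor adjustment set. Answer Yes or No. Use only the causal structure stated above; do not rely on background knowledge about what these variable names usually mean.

No

Backdoor paths from ClassSize to Tutoring (paths whose first edge points into ClassSize):
  P1: ClassSize <- Motivation -> Neighborhood <- ParentEd -> Tutoring
  P2: ClassSize <- Motivation -> Neighborhood -> Tutoring
  P3: ClassSize <- Motivation -> Tutoring
  P4: ClassSize <- Neighborhood <- ParentEd -> Tutoring
  P5: ClassSize <- Neighborhood <- Motivation -> Tutoring
  P6: ClassSize <- Neighborhood -> Tutoring
Condition 1 (no descendant of ClassSize in the set): holds — descendants of ClassSize are {Tutoring}; none are in {Motivation, TestScore}.
Condition 2 (every backdoor path blocked by {Motivation, TestScore}):
  P1: blocked at fork node Motivation ∈ conditioning set.
  P2: blocked at fork node Motivation ∈ conditioning set.
  P3: blocked at fork node Motivation ∈ conditioning set.
  P4: open — no interior node is in the conditioning set.
  P5: blocked at fork node Motivation ∈ conditioning set.
  P6: open — no interior node is in the conditioning set.
{Motivation, TestScore} does not satisfy the backdoor criterion.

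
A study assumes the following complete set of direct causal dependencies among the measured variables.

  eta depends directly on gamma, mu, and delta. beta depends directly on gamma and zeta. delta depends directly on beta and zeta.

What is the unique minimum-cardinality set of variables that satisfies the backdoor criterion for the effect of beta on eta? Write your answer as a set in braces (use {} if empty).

Variables eligible for adjustment (non-descendants of beta, excluding beta and eta): {gamma, mu, zeta}.
Backdoor paths from beta to eta:
  P1: beta <- zeta -> delta -> eta
  P2: beta <- gamma -> eta
The empty set is not sufficient: P1 (beta <- zeta -> delta -> eta) has no collider blocking it and no conditioned non-collider, so it is open.
Try {gamma, zeta}:
  P1: blocked at fork node zeta ∈ conditioning set.
  P2: blocked at fork node gamma ∈ conditioning set.
{gamma, zeta} contains no descendant of beta and blocks every backdoor path.
Every element of {gamma, zeta} is needed (dropping gamma leaves P2 open; dropping zeta leaves P1 open), so no proper subset is valid.
Among all size-2 subsets of the eligible variables, only {gamma, zeta} blocks every backdoor path, so it is the unique smallest valid adjustment set.

{gamma, zeta}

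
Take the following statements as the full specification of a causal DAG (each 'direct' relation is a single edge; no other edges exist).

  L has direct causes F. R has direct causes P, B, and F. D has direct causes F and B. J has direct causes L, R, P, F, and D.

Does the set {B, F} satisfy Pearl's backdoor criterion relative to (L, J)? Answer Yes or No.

Backdoor paths from L to J (paths whose first edge points into L):
  P1: L <- F -> R <- B -> D -> J
  P2: L <- F -> R <- P -> J
  P3: L <- F -> R -> J
  P4: L <- F -> D <- B -> R <- P -> J
  P5: L <- F -> D <- B -> R -> J
  P6: L <- F -> D -> J
  P7: L <- F -> J
Condition 1 (no descendant of L in the set): holds — descendants of L are {J}; none are in {B, F}.
Condition 2 (every backdoor path blocked by {B, F}):
  P1: blocked at fork node F ∈ conditioning set.
  P2: blocked at fork node F ∈ conditioning set.
  P3: blocked at fork node F ∈ conditioning set.
  P4: blocked at fork node F ∈ conditioning set.
  P5: blocked at fork node F ∈ conditioning set.
  P6: blocked at fork node F ∈ conditioning set.
  P7: blocked at fork node F ∈ conditioning set.
{B, F} satisfies the backdoor criterion.

Yes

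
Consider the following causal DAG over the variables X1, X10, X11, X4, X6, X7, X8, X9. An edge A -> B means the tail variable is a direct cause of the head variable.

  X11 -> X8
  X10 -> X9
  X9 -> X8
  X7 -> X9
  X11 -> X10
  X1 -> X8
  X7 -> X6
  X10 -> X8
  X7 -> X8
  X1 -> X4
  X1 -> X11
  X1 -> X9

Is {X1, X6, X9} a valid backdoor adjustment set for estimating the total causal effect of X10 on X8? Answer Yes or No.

No

Backdoor paths from X10 to X8 (paths whose first edge points into X10):
  P1: X10 <- X11 <- X1 -> X9 <- X7 -> X8
  P2: X10 <- X11 <- X1 -> X9 -> X8
  P3: X10 <- X11 <- X1 -> X8
  P4: X10 <- X11 -> X8
Condition 1 (no descendant of X10 in the set): FAILS — X9 is a descendant of X10.
Condition 2 (every backdoor path blocked by {X1, X6, X9}):
  P1: blocked at fork node X1 ∈ conditioning set.
  P2: blocked at fork node X1 ∈ conditioning set.
  P3: blocked at fork node X1 ∈ conditioning set.
  P4: open — no interior node is in the conditioning set.
{X1, X6, X9} does not satisfy the backdoor criterion.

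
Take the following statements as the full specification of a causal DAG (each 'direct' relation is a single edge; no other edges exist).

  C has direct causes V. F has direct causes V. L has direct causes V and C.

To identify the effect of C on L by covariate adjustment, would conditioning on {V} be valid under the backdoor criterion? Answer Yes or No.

Backdoor paths from C to L (paths whose first edge points into C):
  P1: C <- V -> L
Condition 1 (no descendant of C in the set): holds — descendants of C are {L}; none are in {V}.
Condition 2 (every backdoor path blocked by {V}):
  P1: blocked at fork node V ∈ conditioning set.
{V} satisfies the backdoor criterion.

Yes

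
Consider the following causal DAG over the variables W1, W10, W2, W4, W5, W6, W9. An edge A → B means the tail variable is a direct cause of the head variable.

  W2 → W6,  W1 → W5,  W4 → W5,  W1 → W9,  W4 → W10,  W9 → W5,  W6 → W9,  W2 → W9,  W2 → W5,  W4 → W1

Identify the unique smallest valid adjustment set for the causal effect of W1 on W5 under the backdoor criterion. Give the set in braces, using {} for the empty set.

{W4}

Variables eligible for adjustment (non-descendants of W1, excluding W1 and W5): {W10, W2, W4, W6}.
Backdoor paths from W1 to W5:
  P1: W1 <- W4 -> W5
The empty set is not sufficient: P1 (W1 <- W4 -> W5) has no collider blocking it and no conditioned non-collider, so it is open.
Try {W4}:
  P1: blocked at fork node W4 ∈ conditioning set.
{W4} contains no descendant of W1 and blocks every backdoor path.
No other singleton works — e.g. {W2} leaves P1 open — so {W4} is the unique smallest valid adjustment set.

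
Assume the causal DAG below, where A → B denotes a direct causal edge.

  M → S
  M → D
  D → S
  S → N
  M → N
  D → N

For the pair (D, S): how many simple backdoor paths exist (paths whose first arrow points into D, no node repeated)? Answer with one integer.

2

A backdoor path from D to S is any simple undirected path whose first edge points into D (i.e. leaves D via a parent).
Parents of D: {M}.
Enumerating:
  P1: D <- M -> S
  P2: D <- M -> N <- S
That exhausts the simple backdoor paths. Count: 2.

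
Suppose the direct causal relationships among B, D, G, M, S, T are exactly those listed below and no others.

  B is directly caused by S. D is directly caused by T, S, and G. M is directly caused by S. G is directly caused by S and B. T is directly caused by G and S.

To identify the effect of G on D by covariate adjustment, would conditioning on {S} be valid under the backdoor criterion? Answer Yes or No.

Backdoor paths from G to D (paths whose first edge points into G):
  P1: G <- S -> T -> D
  P2: G <- S -> D
  P3: G <- B <- S -> T -> D
  P4: G <- B <- S -> D
Condition 1 (no descendant of G in the set): holds — descendants of G are {D, T}; none are in {S}.
Condition 2 (every backdoor path blocked by {S}):
  P1: blocked at fork node S ∈ conditioning set.
  P2: blocked at fork node S ∈ conditioning set.
  P3: blocked at fork node S ∈ conditioning set.
  P4: blocked at fork node S ∈ conditioning set.
{S} satisfies the backdoor criterion.

Yes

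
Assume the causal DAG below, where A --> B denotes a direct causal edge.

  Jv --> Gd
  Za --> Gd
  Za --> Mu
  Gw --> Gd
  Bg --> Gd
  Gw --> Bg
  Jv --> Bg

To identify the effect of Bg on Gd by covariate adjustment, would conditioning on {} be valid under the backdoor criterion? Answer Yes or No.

No

Backdoor paths from Bg to Gd (paths whose first edge points into Bg):
  P1: Bg <- Gw -> Gd
  P2: Bg <- Jv -> Gd
Condition 1 (no descendant of Bg in the set): holds — descendants of Bg are {Gd}; none are in {}.
Condition 2 (every backdoor path blocked by {}):
  P1: open — no interior node is in the conditioning set.
  P2: open — no interior node is in the conditioning set.
{} does not satisfy the backdoor criterion.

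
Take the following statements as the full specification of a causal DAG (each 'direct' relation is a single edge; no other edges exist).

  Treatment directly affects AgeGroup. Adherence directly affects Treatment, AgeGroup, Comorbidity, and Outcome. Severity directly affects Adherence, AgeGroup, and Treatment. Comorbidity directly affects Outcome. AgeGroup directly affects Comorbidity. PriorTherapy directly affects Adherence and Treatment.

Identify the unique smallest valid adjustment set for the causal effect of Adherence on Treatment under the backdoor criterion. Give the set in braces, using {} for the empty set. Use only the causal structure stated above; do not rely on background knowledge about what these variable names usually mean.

Variables eligible for adjustment (non-descendants of Adherence, excluding Adherence and Treatment): {PriorTherapy, Severity}.
Backdoor paths from Adherence to Treatment:
  P1: Adherence <- PriorTherapy -> Treatment
  P2: Adherence <- Severity -> Treatment
  P3: Adherence <- Severity -> AgeGroup <- Treatment
The empty set is not sufficient: P1 (Adherence <- PriorTherapy -> Treatment) has no collider blocking it and no conditioned non-collider, so it is open.
Try {PriorTherapy, Severity}:
  P1: blocked at fork node PriorTherapy ∈ conditioning set.
  P2: blocked at fork node Severity ∈ conditioning set.
  P3: blocked at fork node Severity ∈ conditioning set.
{PriorTherapy, Severity} contains no descendant of Adherence and blocks every backdoor path.
Every element of {PriorTherapy, Severity} is needed (dropping PriorTherapy leaves P1 open; dropping Severity leaves P2 open), so no proper subset is valid.
Among all size-2 subsets of the eligible variables, only {PriorTherapy, Severity} blocks every backdoor path, so it is the unique smallest valid adjustment set.

{PriorTherapy, Severity}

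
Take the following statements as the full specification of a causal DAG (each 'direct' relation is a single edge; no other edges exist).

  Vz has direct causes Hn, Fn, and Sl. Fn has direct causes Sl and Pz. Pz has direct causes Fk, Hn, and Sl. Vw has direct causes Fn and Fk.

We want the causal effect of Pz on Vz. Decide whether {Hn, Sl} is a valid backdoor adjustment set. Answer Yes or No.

Yes

Backdoor paths from Pz to Vz (paths whose first edge points into Pz):
  P1: Pz <- Fk -> Vw <- Fn <- Sl -> Vz
  P2: Pz <- Fk -> Vw <- Fn -> Vz
  P3: Pz <- Sl -> Fn -> Vz
  P4: Pz <- Sl -> Vz
  P5: Pz <- Hn -> Vz
Condition 1 (no descendant of Pz in the set): holds — descendants of Pz are {Fn, Vw, Vz}; none are in {Hn, Sl}.
Condition 2 (every backdoor path blocked by {Hn, Sl}):
  P1: blocked at collider Vw (neither it nor any descendant is in the conditioning set).
  P2: blocked at collider Vw (neither it nor any descendant is in the conditioning set).
  P3: blocked at fork node Sl ∈ conditioning set.
  P4: blocked at fork node Sl ∈ conditioning set.
  P5: blocked at fork node Hn ∈ conditioning set.
{Hn, Sl} satisfies the backdoor criterion.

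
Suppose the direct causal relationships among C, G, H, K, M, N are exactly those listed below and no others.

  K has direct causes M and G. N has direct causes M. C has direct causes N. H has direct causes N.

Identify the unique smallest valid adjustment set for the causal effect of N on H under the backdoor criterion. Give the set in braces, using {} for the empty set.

{}

Variables eligible for adjustment (non-descendants of N, excluding N and H): {G, K, M}.
Backdoor paths from N to H:
  (none)
With no backdoor paths the empty set already satisfies the criterion, and it is trivially minimal.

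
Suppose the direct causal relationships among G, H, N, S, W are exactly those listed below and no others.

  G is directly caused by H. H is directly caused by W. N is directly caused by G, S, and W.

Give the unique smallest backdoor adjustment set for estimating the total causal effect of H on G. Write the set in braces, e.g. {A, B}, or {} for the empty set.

{}

Variables eligible for adjustment (non-descendants of H, excluding H and G): {S, W}.
Backdoor paths from H to G:
  P1: H <- W -> N <- G
Each backdoor path contains an unconditioned collider, so every path is already blocked with the empty conditioning set:
  P1: blocked at collider N (neither it nor any descendant is in the conditioning set).
The empty set is therefore the unique smallest valid set.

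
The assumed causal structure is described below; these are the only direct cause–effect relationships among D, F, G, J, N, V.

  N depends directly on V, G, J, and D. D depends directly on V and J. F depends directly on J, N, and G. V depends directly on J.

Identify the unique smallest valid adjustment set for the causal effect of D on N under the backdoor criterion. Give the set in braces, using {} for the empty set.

Variables eligible for adjustment (non-descendants of D, excluding D and N): {G, J, V}.
Backdoor paths from D to N:
  P1: D <- J -> V -> N
  P2: D <- J -> N
  P3: D <- J -> F <- G -> N
  P4: D <- J -> F <- N
  P5: D <- V <- J -> N
  P6: D <- V <- J -> F <- G -> N
  P7: D <- V <- J -> F <- N
  P8: D <- V -> N
The empty set is not sufficient: P1 (D <- J -> V -> N) has no collider blocking it and no conditioned non-collider, so it is open.
Try {J, V}:
  P1: blocked at fork node J ∈ conditioning set.
  P2: blocked at fork node J ∈ conditioning set.
  P3: blocked at fork node J ∈ conditioning set.
  P4: blocked at fork node J ∈ conditioning set.
  P5: blocked at chain node V ∈ conditioning set.
  P6: blocked at chain node V ∈ conditioning set.
  P7: blocked at chain node V ∈ conditioning set.
  P8: blocked at fork node V ∈ conditioning set.
{J, V} contains no descendant of D and blocks every backdoor path.
Every element of {J, V} is needed (dropping J leaves P2 open; dropping V leaves P8 open), so no proper subset is valid.
Among all size-2 subsets of the eligible variables, only {J, V} blocks every backdoor path, so it is the unique smallest valid adjustment set.

{J, V}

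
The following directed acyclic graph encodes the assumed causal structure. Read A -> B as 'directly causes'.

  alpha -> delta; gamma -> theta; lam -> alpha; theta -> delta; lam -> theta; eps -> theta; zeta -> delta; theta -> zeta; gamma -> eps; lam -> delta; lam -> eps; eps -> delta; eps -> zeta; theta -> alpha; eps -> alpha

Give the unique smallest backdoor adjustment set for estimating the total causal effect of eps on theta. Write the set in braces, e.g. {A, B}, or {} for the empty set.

{gamma, lam}

Variables eligible for adjustment (non-descendants of eps, excluding eps and theta): {gamma, lam}.
Backdoor paths from eps to theta:
  P1: eps <- gamma -> theta
  P2: eps <- lam -> theta
  P3: eps <- lam -> alpha <- theta
  P4: eps <- lam -> alpha -> delta <- theta
  P5: eps <- lam -> alpha -> delta <- zeta <- theta
  P6: eps <- lam -> delta <- theta
  P7: eps <- lam -> delta <- zeta <- theta
  P8: eps <- lam -> delta <- alpha <- theta
The empty set is not sufficient: P1 (eps <- gamma -> theta) has no collider blocking it and no conditioned non-collider, so it is open.
Try {gamma, lam}:
  P1: blocked at fork node gamma ∈ conditioning set.
  P2: blocked at fork node lam ∈ conditioning set.
  P3: blocked at fork node lam ∈ conditioning set.
  P4: blocked at fork node lam ∈ conditioning set.
  P5: blocked at fork node lam ∈ conditioning set.
  P6: blocked at fork node lam ∈ conditioning set.
  P7: blocked at fork node lam ∈ conditioning set.
  P8: blocked at fork node lam ∈ conditioning set.
{gamma, lam} contains no descendant of eps and blocks every backdoor path.
Every element of {gamma, lam} is needed (dropping gamma leaves P1 open; dropping lam leaves P2 open), so no proper subset is valid.
Among all size-2 subsets of the eligible variables, only {gamma, lam} blocks every backdoor path, so it is the unique smallest valid adjustment set.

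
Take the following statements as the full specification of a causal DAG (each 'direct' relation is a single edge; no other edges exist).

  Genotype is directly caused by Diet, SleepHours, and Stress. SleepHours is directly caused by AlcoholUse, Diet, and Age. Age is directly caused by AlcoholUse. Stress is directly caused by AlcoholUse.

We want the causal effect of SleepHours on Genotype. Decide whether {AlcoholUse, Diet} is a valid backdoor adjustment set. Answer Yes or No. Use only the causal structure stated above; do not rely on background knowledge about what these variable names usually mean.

Backdoor paths from SleepHours to Genotype (paths whose first edge points into SleepHours):
  P1: SleepHours <- AlcoholUse -> Stress -> Genotype
  P2: SleepHours <- Diet -> Genotype
  P3: SleepHours <- Age <- AlcoholUse -> Stress -> Genotype
Condition 1 (no descendant of SleepHours in the set): holds — descendants of SleepHours are {Genotype}; none are in {AlcoholUse, Diet}.
Condition 2 (every backdoor path blocked by {AlcoholUse, Diet}):
  P1: blocked at fork node AlcoholUse ∈ conditioning set.
  P2: blocked at fork node Diet ∈ conditioning set.
  P3: blocked at fork node AlcoholUse ∈ conditioning set.
{AlcoholUse, Diet} satisfies the backdoor criterion.

Yes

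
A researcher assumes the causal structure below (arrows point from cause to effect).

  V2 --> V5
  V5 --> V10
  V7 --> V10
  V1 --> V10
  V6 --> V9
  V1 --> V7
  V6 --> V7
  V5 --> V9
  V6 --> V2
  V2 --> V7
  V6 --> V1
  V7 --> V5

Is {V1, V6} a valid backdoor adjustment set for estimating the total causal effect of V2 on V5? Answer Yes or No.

Yes

Backdoor paths from V2 to V5 (paths whose first edge points into V2):
  P1: V2 <- V6 -> V1 -> V7 -> V5
  P2: V2 <- V6 -> V1 -> V7 -> V10 <- V5
  P3: V2 <- V6 -> V1 -> V10 <- V7 -> V5
  P4: V2 <- V6 -> V1 -> V10 <- V5
  P5: V2 <- V6 -> V7 <- V1 -> V10 <- V5
  P6: V2 <- V6 -> V7 -> V5
  P7: V2 <- V6 -> V7 -> V10 <- V5
  P8: V2 <- V6 -> V9 <- V5
Condition 1 (no descendant of V2 in the set): holds — descendants of V2 are {V10, V5, V7, V9}; none are in {V1, V6}.
Condition 2 (every backdoor path blocked by {V1, V6}):
  P1: blocked at fork node V6 ∈ conditioning set.
  P2: blocked at fork node V6 ∈ conditioning set.
  P3: blocked at fork node V6 ∈ conditioning set.
  P4: blocked at fork node V6 ∈ conditioning set.
  P5: blocked at fork node V6 ∈ conditioning set.
  P6: blocked at fork node V6 ∈ conditioning set.
  P7: blocked at fork node V6 ∈ conditioning set.
  P8: blocked at fork node V6 ∈ conditioning set.
{V1, V6} satisfies the backdoor criterion.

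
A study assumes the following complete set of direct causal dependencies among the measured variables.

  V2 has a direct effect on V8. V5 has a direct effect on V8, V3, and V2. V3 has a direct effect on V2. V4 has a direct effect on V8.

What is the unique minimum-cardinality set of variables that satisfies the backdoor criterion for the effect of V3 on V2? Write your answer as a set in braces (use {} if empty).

{V5}

Variables eligible for adjustment (non-descendants of V3, excluding V3 and V2): {V4, V5}.
Backdoor paths from V3 to V2:
  P1: V3 <- V5 -> V2
  P2: V3 <- V5 -> V8 <- V2
The empty set is not sufficient: P1 (V3 <- V5 -> V2) has no collider blocking it and no conditioned non-collider, so it is open.
Try {V5}:
  P1: blocked at fork node V5 ∈ conditioning set.
  P2: blocked at fork node V5 ∈ conditioning set.
{V5} contains no descendant of V3 and blocks every backdoor path.
No other singleton works — e.g. {V4} leaves P1 open — so {V5} is the unique smallest valid adjustment set.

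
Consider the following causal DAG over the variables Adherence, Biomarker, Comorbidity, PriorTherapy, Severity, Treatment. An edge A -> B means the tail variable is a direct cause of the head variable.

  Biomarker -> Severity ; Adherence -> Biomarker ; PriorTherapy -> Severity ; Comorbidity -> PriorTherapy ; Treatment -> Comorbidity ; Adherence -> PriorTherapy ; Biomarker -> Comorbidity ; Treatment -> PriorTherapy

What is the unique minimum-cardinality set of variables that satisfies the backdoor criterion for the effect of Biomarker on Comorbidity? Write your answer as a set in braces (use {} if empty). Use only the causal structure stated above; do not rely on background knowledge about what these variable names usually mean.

Variables eligible for adjustment (non-descendants of Biomarker, excluding Biomarker and Comorbidity): {Adherence, Treatment}.
Backdoor paths from Biomarker to Comorbidity:
  P1: Biomarker <- Adherence -> PriorTherapy <- Treatment -> Comorbidity
  P2: Biomarker <- Adherence -> PriorTherapy <- Comorbidity
Each backdoor path contains an unconditioned collider, so every path is already blocked with the empty conditioning set:
  P1: blocked at collider PriorTherapy (neither it nor any descendant is in the conditioning set).
  P2: blocked at collider PriorTherapy (neither it nor any descendant is in the conditioning set).
The empty set is therefore the unique smallest valid set.

{}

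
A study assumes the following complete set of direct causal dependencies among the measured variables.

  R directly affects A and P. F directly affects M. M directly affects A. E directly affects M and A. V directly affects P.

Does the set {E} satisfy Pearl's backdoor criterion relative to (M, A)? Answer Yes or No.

Yes

Backdoor paths from M to A (paths whose first edge points into M):
  P1: M <- E -> A
Condition 1 (no descendant of M in the set): holds — descendants of M are {A}; none are in {E}.
Condition 2 (every backdoor path blocked by {E}):
  P1: blocked at fork node E ∈ conditioning set.
{E} satisfies the backdoor criterion.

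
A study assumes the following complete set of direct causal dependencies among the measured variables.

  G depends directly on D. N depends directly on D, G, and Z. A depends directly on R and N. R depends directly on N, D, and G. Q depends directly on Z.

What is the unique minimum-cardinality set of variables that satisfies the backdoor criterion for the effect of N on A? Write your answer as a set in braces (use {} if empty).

{D, G}

Variables eligible for adjustment (non-descendants of N, excluding N and A): {D, G, Q, Z}.
Backdoor paths from N to A:
  P1: N <- D -> G -> R -> A
  P2: N <- D -> R -> A
  P3: N <- G <- D -> R -> A
  P4: N <- G -> R -> A
The empty set is not sufficient: P1 (N <- D -> G -> R -> A) has no collider blocking it and no conditioned non-collider, so it is open.
Try {D, G}:
  P1: blocked at fork node D ∈ conditioning set.
  P2: blocked at fork node D ∈ conditioning set.
  P3: blocked at chain node G ∈ conditioning set.
  P4: blocked at fork node G ∈ conditioning set.
{D, G} contains no descendant of N and blocks every backdoor path.
Every element of {D, G} is needed (dropping D leaves P2 open; dropping G leaves P4 open), so no proper subset is valid.
Among all size-2 subsets of the eligible variables, only {D, G} blocks every backdoor path, so it is the unique smallest valid adjustment set.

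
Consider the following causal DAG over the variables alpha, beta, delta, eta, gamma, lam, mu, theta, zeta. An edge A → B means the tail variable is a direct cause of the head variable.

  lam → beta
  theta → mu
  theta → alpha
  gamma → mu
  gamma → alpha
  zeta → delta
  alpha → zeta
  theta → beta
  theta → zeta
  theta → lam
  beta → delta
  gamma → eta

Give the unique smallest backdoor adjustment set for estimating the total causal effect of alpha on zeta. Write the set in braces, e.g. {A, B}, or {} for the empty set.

{theta}

Variables eligible for adjustment (non-descendants of alpha, excluding alpha and zeta): {beta, eta, gamma, lam, mu, theta}.
Backdoor paths from alpha to zeta:
  P1: alpha <- gamma -> mu <- theta -> zeta
  P2: alpha <- gamma -> mu <- theta -> lam -> beta -> delta <- zeta
  P3: alpha <- gamma -> mu <- theta -> beta -> delta <- zeta
  P4: alpha <- theta -> zeta
  P5: alpha <- theta -> lam -> beta -> delta <- zeta
  P6: alpha <- theta -> beta -> delta <- zeta
The empty set is not sufficient: P4 (alpha <- theta -> zeta) has no collider blocking it and no conditioned non-collider, so it is open.
Try {theta}:
  P1: blocked at collider mu (neither it nor any descendant is in the conditioning set).
  P2: blocked at collider mu (neither it nor any descendant is in the conditioning set).
  P3: blocked at collider mu (neither it nor any descendant is in the conditioning set).
  P4: blocked at fork node theta ∈ conditioning set.
  P5: blocked at fork node theta ∈ conditioning set.
  P6: blocked at fork node theta ∈ conditioning set.
{theta} contains no descendant of alpha and blocks every backdoor path.
No other singleton works — e.g. {gamma} leaves P4 open — so {theta} is the unique smallest valid adjustment set.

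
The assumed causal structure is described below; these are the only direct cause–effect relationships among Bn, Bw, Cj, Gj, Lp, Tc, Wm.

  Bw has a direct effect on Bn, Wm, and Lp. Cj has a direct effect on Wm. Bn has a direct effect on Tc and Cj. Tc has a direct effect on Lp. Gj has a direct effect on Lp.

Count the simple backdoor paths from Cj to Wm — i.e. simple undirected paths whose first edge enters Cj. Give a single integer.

A backdoor path from Cj to Wm is any simple undirected path whose first edge points into Cj (i.e. leaves Cj via a parent).
Parents of Cj: {Bn}.
Enumerating:
  P1: Cj <- Bn <- Bw -> Wm
  P2: Cj <- Bn -> Tc -> Lp <- Bw -> Wm
That exhausts the simple backdoor paths. Count: 2.

2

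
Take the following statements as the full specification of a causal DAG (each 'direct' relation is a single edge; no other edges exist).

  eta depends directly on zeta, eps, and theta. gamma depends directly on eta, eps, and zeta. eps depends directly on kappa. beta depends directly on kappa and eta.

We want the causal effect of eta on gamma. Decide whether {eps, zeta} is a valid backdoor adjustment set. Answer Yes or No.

Backdoor paths from eta to gamma (paths whose first edge points into eta):
  P1: eta <- zeta -> gamma
  P2: eta <- eps -> gamma
Condition 1 (no descendant of eta in the set): holds — descendants of eta are {beta, gamma}; none are in {eps, zeta}.
Condition 2 (every backdoor path blocked by {eps, zeta}):
  P1: blocked at fork node zeta ∈ conditioning set.
  P2: blocked at fork node eps ∈ conditioning set.
{eps, zeta} satisfies the backdoor criterion.

Yes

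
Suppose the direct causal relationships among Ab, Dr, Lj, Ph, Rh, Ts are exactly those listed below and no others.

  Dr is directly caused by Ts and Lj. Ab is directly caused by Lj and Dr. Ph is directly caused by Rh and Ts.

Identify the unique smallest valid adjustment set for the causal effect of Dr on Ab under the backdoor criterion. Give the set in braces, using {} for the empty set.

Variables eligible for adjustment (non-descendants of Dr, excluding Dr and Ab): {Lj, Ph, Rh, Ts}.
Backdoor paths from Dr to Ab:
  P1: Dr <- Lj -> Ab
The empty set is not sufficient: P1 (Dr <- Lj -> Ab) has no collider blocking it and no conditioned non-collider, so it is open.
Try {Lj}:
  P1: blocked at fork node Lj ∈ conditioning set.
{Lj} contains no descendant of Dr and blocks every backdoor path.
No other singleton works — e.g. {Rh} leaves P1 open — so {Lj} is the unique smallest valid adjustment set.

{Lj}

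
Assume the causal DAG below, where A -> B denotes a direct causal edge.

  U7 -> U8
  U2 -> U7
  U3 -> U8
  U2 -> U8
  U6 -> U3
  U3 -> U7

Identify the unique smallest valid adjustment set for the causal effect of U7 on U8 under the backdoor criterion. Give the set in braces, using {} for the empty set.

Variables eligible for adjustment (non-descendants of U7, excluding U7 and U8): {U2, U3, U6}.
Backdoor paths from U7 to U8:
  P1: U7 <- U3 -> U8
  P2: U7 <- U2 -> U8
The empty set is not sufficient: P1 (U7 <- U3 -> U8) has no collider blocking it and no conditioned non-collider, so it is open.
Try {U2, U3}:
  P1: blocked at fork node U3 ∈ conditioning set.
  P2: blocked at fork node U2 ∈ conditioning set.
{U2, U3} contains no descendant of U7 and blocks every backdoor path.
Every element of {U2, U3} is needed (dropping U2 leaves P2 open; dropping U3 leaves P1 open), so no proper subset is valid.
Among all size-2 subsets of the eligible variables, only {U2, U3} blocks every backdoor path, so it is the unique smallest valid adjustment set.

{U2, U3}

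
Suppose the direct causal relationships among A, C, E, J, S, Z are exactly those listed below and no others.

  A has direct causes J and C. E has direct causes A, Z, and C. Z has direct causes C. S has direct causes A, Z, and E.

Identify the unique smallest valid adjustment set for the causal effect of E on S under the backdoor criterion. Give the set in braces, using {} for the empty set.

Variables eligible for adjustment (non-descendants of E, excluding E and S): {A, C, J, Z}.
Backdoor paths from E to S:
  P1: E <- C -> Z -> S
  P2: E <- C -> A -> S
  P3: E <- Z <- C -> A -> S
  P4: E <- Z -> S
  P5: E <- A <- C -> Z -> S
  P6: E <- A -> S
The empty set is not sufficient: P1 (E <- C -> Z -> S) has no collider blocking it and no conditioned non-collider, so it is open.
Try {A, Z}:
  P1: blocked at chain node Z ∈ conditioning set.
  P2: blocked at chain node A ∈ conditioning set.
  P3: blocked at chain node Z ∈ conditioning set.
  P4: blocked at fork node Z ∈ conditioning set.
  P5: blocked at chain node A ∈ conditioning set.
  P6: blocked at fork node A ∈ conditioning set.
{A, Z} contains no descendant of E and blocks every backdoor path.
Every element of {A, Z} is needed (dropping A leaves P2 open; dropping Z leaves P1 open), so no proper subset is valid.
Among all size-2 subsets of the eligible variables, only {A, Z} blocks every backdoor path, so it is the unique smallest valid adjustment set.

{A, Z}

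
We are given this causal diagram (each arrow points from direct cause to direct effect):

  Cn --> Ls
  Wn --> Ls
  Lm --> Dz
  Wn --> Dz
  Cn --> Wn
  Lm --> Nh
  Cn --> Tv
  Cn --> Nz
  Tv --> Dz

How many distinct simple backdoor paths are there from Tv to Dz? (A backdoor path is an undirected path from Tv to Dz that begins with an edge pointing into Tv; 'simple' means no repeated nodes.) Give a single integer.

2

A backdoor path from Tv to Dz is any simple undirected path whose first edge points into Tv (i.e. leaves Tv via a parent).
Parents of Tv: {Cn}.
Enumerating:
  P1: Tv <- Cn -> Wn -> Dz
  P2: Tv <- Cn -> Ls <- Wn -> Dz
That exhausts the simple backdoor paths. Count: 2.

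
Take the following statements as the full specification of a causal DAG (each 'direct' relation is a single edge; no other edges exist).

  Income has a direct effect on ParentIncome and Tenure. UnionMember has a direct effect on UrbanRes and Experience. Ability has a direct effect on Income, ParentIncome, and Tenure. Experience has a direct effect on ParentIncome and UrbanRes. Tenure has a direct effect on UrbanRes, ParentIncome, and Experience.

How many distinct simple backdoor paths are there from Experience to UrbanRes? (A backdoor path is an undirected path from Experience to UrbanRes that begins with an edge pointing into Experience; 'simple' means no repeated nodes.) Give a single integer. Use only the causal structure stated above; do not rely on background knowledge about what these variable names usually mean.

A backdoor path from Experience to UrbanRes is any simple undirected path whose first edge points into Experience (i.e. leaves Experience via a parent).
Parents of Experience: {Tenure, UnionMember}.
Enumerating:
  P1: Experience <- Tenure -> UrbanRes
  P2: Experience <- UnionMember -> UrbanRes
That exhausts the simple backdoor paths. Count: 2.

2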